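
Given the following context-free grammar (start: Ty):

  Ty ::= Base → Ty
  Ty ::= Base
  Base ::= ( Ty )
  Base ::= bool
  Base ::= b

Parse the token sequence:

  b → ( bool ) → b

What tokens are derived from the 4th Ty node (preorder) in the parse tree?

b

[Ty [Base b] → [Ty [Base ( [Ty [Base bool]] )] → [Ty [Base b]]]]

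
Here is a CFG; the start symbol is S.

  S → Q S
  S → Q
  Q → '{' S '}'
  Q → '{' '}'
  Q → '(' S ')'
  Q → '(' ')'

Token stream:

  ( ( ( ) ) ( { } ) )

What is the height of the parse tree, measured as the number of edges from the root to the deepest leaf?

7

[S [Q ( [S [Q ( [S [Q ( )]] )] [S [Q ( [S [Q { }]] )]]] )]]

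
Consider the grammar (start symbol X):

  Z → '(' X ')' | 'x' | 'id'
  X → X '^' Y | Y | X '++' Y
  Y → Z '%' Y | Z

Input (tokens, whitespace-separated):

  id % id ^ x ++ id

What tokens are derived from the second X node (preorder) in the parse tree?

[X [X [X [Y [Z id] % [Y [Z id]]]] ^ [Y [Z x]]] ++ [Y [Z id]]]

id % id ^ x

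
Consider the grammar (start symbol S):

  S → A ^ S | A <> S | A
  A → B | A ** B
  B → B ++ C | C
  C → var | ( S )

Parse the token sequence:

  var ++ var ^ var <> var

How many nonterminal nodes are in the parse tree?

14

[S [A [B [B [C var]] ++ [C var]]] ^ [S [A [B [C var]]] <> [S [A [B [C var]]]]]]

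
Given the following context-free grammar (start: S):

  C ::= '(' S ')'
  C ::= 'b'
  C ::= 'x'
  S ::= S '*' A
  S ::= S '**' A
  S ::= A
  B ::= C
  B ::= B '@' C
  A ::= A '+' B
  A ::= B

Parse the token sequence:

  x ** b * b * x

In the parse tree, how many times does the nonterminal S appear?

4

[S [S [S [S [A [B [C x]]]] ** [A [B [C b]]]] * [A [B [C b]]]] * [A [B [C x]]]]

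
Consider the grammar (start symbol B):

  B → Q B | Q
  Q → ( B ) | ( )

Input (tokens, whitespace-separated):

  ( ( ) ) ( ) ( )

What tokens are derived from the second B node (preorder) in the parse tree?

[B [Q ( [B [Q ( )]] )] [B [Q ( )] [B [Q ( )]]]]

( )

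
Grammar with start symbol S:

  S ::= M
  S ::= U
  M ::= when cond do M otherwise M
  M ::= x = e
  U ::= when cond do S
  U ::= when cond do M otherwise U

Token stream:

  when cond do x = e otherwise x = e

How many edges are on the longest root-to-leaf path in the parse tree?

[S [M when cond do [M x = e] otherwise [M x = e]]]

3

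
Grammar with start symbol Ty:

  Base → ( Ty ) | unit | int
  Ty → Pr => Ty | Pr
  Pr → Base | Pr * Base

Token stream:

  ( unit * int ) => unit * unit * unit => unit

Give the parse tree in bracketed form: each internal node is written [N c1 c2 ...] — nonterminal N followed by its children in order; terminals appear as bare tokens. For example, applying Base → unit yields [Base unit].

[Ty [Pr [Base ( [Ty [Pr [Pr [Base unit]] * [Base int]]] )]] => [Ty [Pr [Pr [Pr [Base unit]] * [Base unit]] * [Base unit]] => [Ty [Pr [Base unit]]]]]

Ty
Pr => Ty
Base => Ty
( Ty ) => Ty
( Pr ) => Ty
( Pr * Base ) => Ty
( Base * Base ) => Ty
( unit * Base ) => Ty
( unit * int ) => Ty
( unit * int ) => Pr => Ty
( unit * int ) => Pr * Base => Ty
( unit * int ) => Pr * Base * Base => Ty
( unit * int ) => Base * Base * Base => Ty
( unit * int ) => unit * Base * Base => Ty
( unit * int ) => unit * unit * Base => Ty
( unit * int ) => unit * unit * unit => Ty
( unit * int ) => unit * unit * unit => Pr
( unit * int ) => unit * unit * unit => Base
( unit * int ) => unit * unit * unit => unit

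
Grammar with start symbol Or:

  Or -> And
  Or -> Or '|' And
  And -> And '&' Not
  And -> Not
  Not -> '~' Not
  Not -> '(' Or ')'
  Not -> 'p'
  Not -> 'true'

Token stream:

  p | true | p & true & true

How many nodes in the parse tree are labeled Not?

[Or [Or [Or [And [Not p]]] | [And [Not true]]] | [And [And [And [Not p]] & [Not true]] & [Not true]]]

5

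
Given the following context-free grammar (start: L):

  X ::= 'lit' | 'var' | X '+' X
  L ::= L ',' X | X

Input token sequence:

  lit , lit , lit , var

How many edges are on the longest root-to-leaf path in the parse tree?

[L [L [L [L [X lit]] , [X lit]] , [X lit]] , [X var]]

5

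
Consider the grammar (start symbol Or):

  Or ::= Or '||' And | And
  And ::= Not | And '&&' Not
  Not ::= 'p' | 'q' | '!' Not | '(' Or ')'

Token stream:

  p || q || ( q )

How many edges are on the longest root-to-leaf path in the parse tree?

[Or [Or [Or [And [Not p]]] || [And [Not q]]] || [And [Not ( [Or [And [Not q]]] )]]]

6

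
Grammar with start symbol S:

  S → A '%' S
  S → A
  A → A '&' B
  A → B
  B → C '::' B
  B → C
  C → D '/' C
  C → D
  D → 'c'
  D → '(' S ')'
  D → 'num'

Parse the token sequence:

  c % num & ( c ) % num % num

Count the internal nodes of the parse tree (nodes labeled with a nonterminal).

29

[S [A [B [C [D c]]]] % [S [A [A [B [C [D num]]]] & [B [C [D ( [S [A [B [C [D c]]]]] )]]]] % [S [A [B [C [D num]]]] % [S [A [B [C [D num]]]]]]]]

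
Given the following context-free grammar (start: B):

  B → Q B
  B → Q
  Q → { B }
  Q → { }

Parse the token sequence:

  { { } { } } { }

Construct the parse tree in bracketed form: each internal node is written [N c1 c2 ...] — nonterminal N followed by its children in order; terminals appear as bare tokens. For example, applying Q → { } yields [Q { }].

[B [Q { [B [Q { }] [B [Q { }]]] }] [B [Q { }]]]

B
Q B
{ B } B
{ Q B } B
{ { } B } B
{ { } Q } B
{ { } { } } B
{ { } { } } Q
{ { } { } } { }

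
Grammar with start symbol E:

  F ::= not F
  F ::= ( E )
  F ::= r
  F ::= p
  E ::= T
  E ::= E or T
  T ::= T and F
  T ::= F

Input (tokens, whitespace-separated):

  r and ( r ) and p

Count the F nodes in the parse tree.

[E [T [T [T [F r]] and [F ( [E [T [F r]]] )]] and [F p]]]

4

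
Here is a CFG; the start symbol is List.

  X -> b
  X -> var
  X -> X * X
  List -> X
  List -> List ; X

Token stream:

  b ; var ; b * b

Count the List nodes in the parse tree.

[List [List [List [X b]] ; [X var]] ; [X [X b] * [X b]]]

3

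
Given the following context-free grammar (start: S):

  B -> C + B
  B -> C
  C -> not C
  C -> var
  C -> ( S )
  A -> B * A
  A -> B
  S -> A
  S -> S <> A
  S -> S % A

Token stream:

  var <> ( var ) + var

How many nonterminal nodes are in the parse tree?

14

[S [S [A [B [C var]]]] <> [A [B [C ( [S [A [B [C var]]]] )] + [B [C var]]]]]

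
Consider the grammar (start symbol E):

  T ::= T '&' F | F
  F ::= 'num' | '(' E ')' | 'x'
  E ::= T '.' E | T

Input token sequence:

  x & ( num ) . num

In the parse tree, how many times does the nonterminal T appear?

4

[E [T [T [F x]] & [F ( [E [T [F num]]] )]] . [E [T [F num]]]]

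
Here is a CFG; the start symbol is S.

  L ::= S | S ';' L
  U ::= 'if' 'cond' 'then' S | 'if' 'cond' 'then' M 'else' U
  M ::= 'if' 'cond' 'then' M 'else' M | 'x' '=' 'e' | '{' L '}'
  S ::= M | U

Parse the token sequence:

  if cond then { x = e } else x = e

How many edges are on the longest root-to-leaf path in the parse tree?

6

[S [M if cond then [M { [L [S [M x = e]]] }] else [M x = e]]]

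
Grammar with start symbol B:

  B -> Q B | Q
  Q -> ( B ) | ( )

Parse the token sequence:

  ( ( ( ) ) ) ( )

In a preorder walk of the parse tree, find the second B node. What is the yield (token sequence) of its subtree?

( ( ) )

[B [Q ( [B [Q ( [B [Q ( )]] )]] )] [B [Q ( )]]]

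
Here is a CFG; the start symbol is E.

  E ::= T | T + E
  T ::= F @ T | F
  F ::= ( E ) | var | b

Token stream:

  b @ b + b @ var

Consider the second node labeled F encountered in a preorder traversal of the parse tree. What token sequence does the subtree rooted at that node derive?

b

[E [T [F b] @ [T [F b]]] + [E [T [F b] @ [T [F var]]]]]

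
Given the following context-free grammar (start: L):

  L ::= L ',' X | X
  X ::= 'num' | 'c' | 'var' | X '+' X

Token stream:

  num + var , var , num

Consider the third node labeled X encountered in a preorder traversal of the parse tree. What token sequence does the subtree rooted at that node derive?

var

[L [L [L [X [X num] + [X var]]] , [X var]] , [X num]]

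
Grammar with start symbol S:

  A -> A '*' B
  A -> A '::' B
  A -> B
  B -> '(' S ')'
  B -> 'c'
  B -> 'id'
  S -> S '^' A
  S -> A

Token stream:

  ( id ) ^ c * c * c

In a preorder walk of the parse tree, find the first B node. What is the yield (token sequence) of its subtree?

[S [S [A [B ( [S [A [B id]]] )]]] ^ [A [A [A [B c]] * [B c]] * [B c]]]

( id )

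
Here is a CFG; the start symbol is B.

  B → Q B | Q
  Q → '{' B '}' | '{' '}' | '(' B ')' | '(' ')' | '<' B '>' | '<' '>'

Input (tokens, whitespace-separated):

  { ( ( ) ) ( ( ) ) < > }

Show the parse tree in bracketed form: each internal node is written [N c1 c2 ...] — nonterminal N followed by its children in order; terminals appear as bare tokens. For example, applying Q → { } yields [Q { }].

B
Q
{ B }
{ Q B }
{ ( B ) B }
{ ( Q ) B }
{ ( ( ) ) B }
{ ( ( ) ) Q B }
{ ( ( ) ) ( B ) B }
{ ( ( ) ) ( Q ) B }
{ ( ( ) ) ( ( ) ) B }
{ ( ( ) ) ( ( ) ) Q }
{ ( ( ) ) ( ( ) ) < > }

[B [Q { [B [Q ( [B [Q ( )]] )] [B [Q ( [B [Q ( )]] )] [B [Q < >]]]] }]]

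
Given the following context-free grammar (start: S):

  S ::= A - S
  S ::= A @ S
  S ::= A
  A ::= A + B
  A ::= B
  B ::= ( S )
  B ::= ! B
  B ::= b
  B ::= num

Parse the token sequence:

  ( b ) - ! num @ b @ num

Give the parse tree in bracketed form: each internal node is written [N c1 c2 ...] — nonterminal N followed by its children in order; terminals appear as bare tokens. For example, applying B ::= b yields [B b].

[S [A [B ( [S [A [B b]]] )]] - [S [A [B ! [B num]]] @ [S [A [B b]] @ [S [A [B num]]]]]]

S
A - S
B - S
( S ) - S
( A ) - S
( B ) - S
( b ) - S
( b ) - A @ S
( b ) - B @ S
( b ) - ! B @ S
( b ) - ! num @ S
( b ) - ! num @ A @ S
( b ) - ! num @ B @ S
( b ) - ! num @ b @ S
( b ) - ! num @ b @ A
( b ) - ! num @ b @ B
( b ) - ! num @ b @ num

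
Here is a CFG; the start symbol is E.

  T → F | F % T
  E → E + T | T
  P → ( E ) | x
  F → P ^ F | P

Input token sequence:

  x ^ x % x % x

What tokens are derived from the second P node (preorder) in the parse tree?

x

[E [T [F [P x] ^ [F [P x]]] % [T [F [P x]] % [T [F [P x]]]]]]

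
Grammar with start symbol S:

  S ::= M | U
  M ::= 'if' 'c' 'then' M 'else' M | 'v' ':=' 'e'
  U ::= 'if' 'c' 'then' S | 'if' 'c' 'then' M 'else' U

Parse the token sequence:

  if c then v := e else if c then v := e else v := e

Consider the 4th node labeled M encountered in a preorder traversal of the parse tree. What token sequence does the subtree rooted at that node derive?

[S [M if c then [M v := e] else [M if c then [M v := e] else [M v := e]]]]

v := e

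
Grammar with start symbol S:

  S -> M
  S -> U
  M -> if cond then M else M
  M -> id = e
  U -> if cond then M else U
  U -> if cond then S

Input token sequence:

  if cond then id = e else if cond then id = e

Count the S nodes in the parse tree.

2

[S [U if cond then [M id = e] else [U if cond then [S [M id = e]]]]]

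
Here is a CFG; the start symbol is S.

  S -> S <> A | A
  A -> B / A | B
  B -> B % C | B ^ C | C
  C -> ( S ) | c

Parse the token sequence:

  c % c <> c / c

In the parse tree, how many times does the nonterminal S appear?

[S [S [A [B [B [C c]] % [C c]]]] <> [A [B [C c]] / [A [B [C c]]]]]

2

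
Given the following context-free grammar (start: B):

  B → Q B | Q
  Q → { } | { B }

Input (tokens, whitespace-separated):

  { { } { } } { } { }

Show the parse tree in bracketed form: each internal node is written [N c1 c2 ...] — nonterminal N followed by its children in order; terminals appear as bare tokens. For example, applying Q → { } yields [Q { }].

[B [Q { [B [Q { }] [B [Q { }]]] }] [B [Q { }] [B [Q { }]]]]

B
Q B
{ B } B
{ Q B } B
{ { } B } B
{ { } Q } B
{ { } { } } B
{ { } { } } Q B
{ { } { } } { } B
{ { } { } } { } Q
{ { } { } } { } { }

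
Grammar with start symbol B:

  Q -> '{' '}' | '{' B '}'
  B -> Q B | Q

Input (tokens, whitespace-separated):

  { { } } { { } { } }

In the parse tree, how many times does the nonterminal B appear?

5

[B [Q { [B [Q { }]] }] [B [Q { [B [Q { }] [B [Q { }]]] }]]]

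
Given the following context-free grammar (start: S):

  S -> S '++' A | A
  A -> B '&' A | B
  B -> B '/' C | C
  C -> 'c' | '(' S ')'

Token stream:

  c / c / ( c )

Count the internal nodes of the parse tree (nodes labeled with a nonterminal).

12

[S [A [B [B [B [C c]] / [C c]] / [C ( [S [A [B [C c]]]] )]]]]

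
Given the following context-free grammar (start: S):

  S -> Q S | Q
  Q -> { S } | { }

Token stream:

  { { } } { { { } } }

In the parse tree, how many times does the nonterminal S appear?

5

[S [Q { [S [Q { }]] }] [S [Q { [S [Q { [S [Q { }]] }]] }]]]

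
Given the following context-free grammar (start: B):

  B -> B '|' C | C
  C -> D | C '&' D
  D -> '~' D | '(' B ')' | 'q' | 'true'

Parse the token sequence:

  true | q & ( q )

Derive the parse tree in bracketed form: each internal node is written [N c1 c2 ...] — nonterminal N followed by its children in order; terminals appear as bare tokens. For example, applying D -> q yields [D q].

B
B | C
C | C
D | C
true | C
true | C & D
true | D & D
true | q & D
true | q & ( B )
true | q & ( C )
true | q & ( D )
true | q & ( q )

[B [B [C [D true]]] | [C [C [D q]] & [D ( [B [C [D q]]] )]]]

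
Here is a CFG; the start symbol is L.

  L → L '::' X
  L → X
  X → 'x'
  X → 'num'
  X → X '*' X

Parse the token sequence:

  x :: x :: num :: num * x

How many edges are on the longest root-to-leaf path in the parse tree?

5

[L [L [L [L [X x]] :: [X x]] :: [X num]] :: [X [X num] * [X x]]]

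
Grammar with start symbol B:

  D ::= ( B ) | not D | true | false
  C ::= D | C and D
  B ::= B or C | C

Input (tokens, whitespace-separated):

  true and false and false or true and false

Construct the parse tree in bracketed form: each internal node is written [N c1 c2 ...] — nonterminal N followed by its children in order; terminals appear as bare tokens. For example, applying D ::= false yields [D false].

B
B or C
C or C
C and D or C
C and D and D or C
D and D and D or C
true and D and D or C
true and false and D or C
true and false and false or C
true and false and false or C and D
true and false and false or D and D
true and false and false or true and D
true and false and false or true and false

[B [B [C [C [C [D true]] and [D false]] and [D false]]] or [C [C [D true]] and [D false]]]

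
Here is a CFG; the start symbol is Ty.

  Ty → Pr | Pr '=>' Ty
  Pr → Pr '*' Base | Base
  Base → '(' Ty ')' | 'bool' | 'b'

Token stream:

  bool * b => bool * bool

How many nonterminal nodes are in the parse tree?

[Ty [Pr [Pr [Base bool]] * [Base b]] => [Ty [Pr [Pr [Base bool]] * [Base bool]]]]

10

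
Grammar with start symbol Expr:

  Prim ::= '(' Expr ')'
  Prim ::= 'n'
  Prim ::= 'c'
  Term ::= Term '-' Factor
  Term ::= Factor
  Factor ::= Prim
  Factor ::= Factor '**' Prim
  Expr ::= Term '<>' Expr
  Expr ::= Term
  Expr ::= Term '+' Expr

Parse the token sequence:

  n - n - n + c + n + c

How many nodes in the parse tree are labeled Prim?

6

[Expr [Term [Term [Term [Factor [Prim n]]] - [Factor [Prim n]]] - [Factor [Prim n]]] + [Expr [Term [Factor [Prim c]]] + [Expr [Term [Factor [Prim n]]] + [Expr [Term [Factor [Prim c]]]]]]]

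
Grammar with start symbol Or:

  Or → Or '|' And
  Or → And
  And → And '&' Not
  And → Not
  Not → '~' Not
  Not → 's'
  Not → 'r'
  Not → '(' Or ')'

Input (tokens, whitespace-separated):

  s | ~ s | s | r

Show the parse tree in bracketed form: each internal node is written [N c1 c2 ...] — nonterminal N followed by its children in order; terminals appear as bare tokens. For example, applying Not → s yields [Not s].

[Or [Or [Or [Or [And [Not s]]] | [And [Not ~ [Not s]]]] | [And [Not s]]] | [And [Not r]]]

Or
Or | And
Or | And | And
Or | And | And | And
And | And | And | And
Not | And | And | And
s | And | And | And
s | Not | And | And
s | ~ Not | And | And
s | ~ s | And | And
s | ~ s | Not | And
s | ~ s | s | And
s | ~ s | s | Not
s | ~ s | s | r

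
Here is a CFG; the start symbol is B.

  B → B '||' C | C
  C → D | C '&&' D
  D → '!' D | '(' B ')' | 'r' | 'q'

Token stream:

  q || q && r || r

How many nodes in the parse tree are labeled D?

[B [B [B [C [D q]]] || [C [C [D q]] && [D r]]] || [C [D r]]]

4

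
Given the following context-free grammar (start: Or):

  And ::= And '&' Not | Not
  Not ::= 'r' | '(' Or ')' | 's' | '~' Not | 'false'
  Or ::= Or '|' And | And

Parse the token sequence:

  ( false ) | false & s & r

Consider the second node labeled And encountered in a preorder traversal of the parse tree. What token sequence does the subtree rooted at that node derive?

false

[Or [Or [And [Not ( [Or [And [Not false]]] )]]] | [And [And [And [Not false]] & [Not s]] & [Not r]]]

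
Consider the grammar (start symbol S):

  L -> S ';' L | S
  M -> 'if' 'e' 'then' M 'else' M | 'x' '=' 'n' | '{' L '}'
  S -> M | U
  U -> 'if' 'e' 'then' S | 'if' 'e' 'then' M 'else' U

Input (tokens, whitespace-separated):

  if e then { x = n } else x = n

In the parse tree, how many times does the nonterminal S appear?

[S [M if e then [M { [L [S [M x = n]]] }] else [M x = n]]]

2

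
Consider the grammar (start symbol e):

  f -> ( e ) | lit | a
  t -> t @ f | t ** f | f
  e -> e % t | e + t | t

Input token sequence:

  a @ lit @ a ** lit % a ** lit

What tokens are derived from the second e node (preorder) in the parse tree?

[e [e [t [t [t [t [f a]] @ [f lit]] @ [f a]] ** [f lit]]] % [t [t [f a]] ** [f lit]]]

a @ lit @ a ** lit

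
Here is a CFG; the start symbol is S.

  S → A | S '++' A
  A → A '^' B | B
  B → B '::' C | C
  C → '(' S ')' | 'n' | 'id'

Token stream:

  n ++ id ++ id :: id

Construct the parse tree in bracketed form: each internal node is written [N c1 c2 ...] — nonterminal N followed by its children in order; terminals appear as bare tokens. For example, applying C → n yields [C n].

S
S ++ A
S ++ A ++ A
A ++ A ++ A
B ++ A ++ A
C ++ A ++ A
n ++ A ++ A
n ++ B ++ A
n ++ C ++ A
n ++ id ++ A
n ++ id ++ B
n ++ id ++ B :: C
n ++ id ++ C :: C
n ++ id ++ id :: C
n ++ id ++ id :: id

[S [S [S [A [B [C n]]]] ++ [A [B [C id]]]] ++ [A [B [B [C id]] :: [C id]]]]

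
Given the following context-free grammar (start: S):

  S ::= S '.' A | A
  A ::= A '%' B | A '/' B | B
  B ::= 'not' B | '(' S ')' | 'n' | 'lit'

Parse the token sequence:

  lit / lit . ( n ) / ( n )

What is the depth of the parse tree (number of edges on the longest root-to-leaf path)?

7

[S [S [A [A [B lit]] / [B lit]]] . [A [A [B ( [S [A [B n]]] )]] / [B ( [S [A [B n]]] )]]]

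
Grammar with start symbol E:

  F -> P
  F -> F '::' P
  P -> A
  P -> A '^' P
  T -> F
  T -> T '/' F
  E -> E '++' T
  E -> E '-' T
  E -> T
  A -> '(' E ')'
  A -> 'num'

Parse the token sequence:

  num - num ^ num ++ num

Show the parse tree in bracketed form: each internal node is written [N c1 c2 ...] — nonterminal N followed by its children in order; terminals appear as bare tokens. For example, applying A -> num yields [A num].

E
E ++ T
E - T ++ T
T - T ++ T
F - T ++ T
P - T ++ T
A - T ++ T
num - T ++ T
num - F ++ T
num - P ++ T
num - A ^ P ++ T
num - num ^ P ++ T
num - num ^ A ++ T
num - num ^ num ++ T
num - num ^ num ++ F
num - num ^ num ++ P
num - num ^ num ++ A
num - num ^ num ++ num

[E [E [E [T [F [P [A num]]]]] - [T [F [P [A num] ^ [P [A num]]]]]] ++ [T [F [P [A num]]]]]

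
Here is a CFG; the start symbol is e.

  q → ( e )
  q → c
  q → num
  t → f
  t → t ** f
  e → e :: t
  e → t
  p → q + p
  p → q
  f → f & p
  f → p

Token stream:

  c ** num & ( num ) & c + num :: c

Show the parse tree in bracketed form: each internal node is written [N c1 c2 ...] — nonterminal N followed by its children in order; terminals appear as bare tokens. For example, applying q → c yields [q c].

[e [e [t [t [f [p [q c]]]] ** [f [f [f [p [q num]]] & [p [q ( [e [t [f [p [q num]]]]] )]]] & [p [q c] + [p [q num]]]]]] :: [t [f [p [q c]]]]]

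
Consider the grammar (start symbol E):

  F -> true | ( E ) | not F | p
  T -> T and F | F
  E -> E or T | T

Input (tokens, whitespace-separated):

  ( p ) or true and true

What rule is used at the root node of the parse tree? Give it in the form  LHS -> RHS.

[E [E [T [F ( [E [T [F p]]] )]]] or [T [T [F true]] and [F true]]]

E -> E or T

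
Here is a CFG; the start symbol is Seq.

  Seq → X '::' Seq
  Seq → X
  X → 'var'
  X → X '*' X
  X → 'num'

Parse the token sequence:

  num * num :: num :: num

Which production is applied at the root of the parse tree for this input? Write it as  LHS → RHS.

Seq → X '::' Seq

[Seq [X [X num] * [X num]] :: [Seq [X num] :: [Seq [X num]]]]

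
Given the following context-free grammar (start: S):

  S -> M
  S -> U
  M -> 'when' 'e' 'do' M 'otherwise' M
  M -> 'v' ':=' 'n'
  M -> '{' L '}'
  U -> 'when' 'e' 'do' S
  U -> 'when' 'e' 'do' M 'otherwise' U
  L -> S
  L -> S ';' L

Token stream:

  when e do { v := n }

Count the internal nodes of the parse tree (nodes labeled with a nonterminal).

[S [U when e do [S [M { [L [S [M v := n]]] }]]]]

7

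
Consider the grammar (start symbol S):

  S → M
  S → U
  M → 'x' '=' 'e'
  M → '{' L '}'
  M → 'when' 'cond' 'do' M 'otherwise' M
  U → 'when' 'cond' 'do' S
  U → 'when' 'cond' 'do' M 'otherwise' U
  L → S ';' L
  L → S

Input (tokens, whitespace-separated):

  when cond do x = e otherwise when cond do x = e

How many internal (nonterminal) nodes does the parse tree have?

[S [U when cond do [M x = e] otherwise [U when cond do [S [M x = e]]]]]

6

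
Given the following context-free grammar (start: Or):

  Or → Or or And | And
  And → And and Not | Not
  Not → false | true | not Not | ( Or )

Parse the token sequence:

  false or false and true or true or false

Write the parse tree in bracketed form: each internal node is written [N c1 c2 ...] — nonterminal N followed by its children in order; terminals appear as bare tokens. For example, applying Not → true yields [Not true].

[Or [Or [Or [Or [And [Not false]]] or [And [And [Not false]] and [Not true]]] or [And [Not true]]] or [And [Not false]]]

Or
Or or And
Or or And or And
Or or And or And or And
And or And or And or And
Not or And or And or And
false or And or And or And
false or And and Not or And or And
false or Not and Not or And or And
false or false and Not or And or And
false or false and true or And or And
false or false and true or Not or And
false or false and true or true or And
false or false and true or true or Not
false or false and true or true or false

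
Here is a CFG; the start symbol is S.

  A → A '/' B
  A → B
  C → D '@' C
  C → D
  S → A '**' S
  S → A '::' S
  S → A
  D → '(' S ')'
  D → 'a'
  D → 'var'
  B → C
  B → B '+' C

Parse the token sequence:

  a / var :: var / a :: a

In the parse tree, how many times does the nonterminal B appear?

[S [A [A [B [C [D a]]]] / [B [C [D var]]]] :: [S [A [A [B [C [D var]]]] / [B [C [D a]]]] :: [S [A [B [C [D a]]]]]]]

5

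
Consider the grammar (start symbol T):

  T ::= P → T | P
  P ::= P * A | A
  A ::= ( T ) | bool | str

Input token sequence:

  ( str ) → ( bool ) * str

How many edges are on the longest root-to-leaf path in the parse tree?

[T [P [A ( [T [P [A str]]] )]] → [T [P [P [A ( [T [P [A bool]]] )]] * [A str]]]]

8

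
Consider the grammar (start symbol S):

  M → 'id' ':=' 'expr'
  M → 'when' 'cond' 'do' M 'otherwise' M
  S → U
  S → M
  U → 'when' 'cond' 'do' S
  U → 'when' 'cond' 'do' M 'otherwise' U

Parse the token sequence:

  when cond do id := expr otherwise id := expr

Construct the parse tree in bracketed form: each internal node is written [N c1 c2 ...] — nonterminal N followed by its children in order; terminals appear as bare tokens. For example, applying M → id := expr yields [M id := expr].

[S [M when cond do [M id := expr] otherwise [M id := expr]]]

S
M
when cond do M otherwise M
when cond do id := expr otherwise M
when cond do id := expr otherwise id := expr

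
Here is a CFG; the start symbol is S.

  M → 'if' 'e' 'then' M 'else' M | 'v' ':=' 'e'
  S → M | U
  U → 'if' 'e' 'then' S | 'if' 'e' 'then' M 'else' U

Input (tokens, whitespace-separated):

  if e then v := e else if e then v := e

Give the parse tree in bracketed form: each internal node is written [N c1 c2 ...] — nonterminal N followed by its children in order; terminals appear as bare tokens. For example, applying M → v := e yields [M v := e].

S
U
if e then M else U
if e then v := e else U
if e then v := e else if e then S
if e then v := e else if e then M
if e then v := e else if e then v := e

[S [U if e then [M v := e] else [U if e then [S [M v := e]]]]]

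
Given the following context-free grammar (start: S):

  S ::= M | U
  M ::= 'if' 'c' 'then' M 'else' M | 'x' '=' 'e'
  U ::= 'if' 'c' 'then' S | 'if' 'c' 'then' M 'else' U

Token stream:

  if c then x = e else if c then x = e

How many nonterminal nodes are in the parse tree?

[S [U if c then [M x = e] else [U if c then [S [M x = e]]]]]

6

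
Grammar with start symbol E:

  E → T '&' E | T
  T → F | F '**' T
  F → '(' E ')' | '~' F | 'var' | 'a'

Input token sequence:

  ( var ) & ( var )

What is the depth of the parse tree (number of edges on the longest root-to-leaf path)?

7

[E [T [F ( [E [T [F var]]] )]] & [E [T [F ( [E [T [F var]]] )]]]]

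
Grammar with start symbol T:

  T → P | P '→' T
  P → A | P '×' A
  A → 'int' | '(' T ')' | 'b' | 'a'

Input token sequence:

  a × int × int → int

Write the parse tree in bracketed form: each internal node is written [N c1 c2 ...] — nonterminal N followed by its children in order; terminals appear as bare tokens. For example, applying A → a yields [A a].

T
P → T
P × A → T
P × A × A → T
A × A × A → T
a × A × A → T
a × int × A → T
a × int × int → T
a × int × int → P
a × int × int → A
a × int × int → int

[T [P [P [P [A a]] × [A int]] × [A int]] → [T [P [A int]]]]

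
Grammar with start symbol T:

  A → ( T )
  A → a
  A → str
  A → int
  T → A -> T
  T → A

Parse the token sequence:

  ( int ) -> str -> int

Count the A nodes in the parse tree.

4

[T [A ( [T [A int]] )] -> [T [A str] -> [T [A int]]]]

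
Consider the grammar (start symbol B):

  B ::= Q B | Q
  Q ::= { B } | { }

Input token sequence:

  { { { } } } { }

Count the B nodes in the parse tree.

4

[B [Q { [B [Q { [B [Q { }]] }]] }] [B [Q { }]]]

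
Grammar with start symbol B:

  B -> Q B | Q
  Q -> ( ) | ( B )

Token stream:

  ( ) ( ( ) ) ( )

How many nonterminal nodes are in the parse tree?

[B [Q ( )] [B [Q ( [B [Q ( )]] )] [B [Q ( )]]]]

8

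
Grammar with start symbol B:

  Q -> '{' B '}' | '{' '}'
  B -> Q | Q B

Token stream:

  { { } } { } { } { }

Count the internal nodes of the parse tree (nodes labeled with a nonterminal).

10

[B [Q { [B [Q { }]] }] [B [Q { }] [B [Q { }] [B [Q { }]]]]]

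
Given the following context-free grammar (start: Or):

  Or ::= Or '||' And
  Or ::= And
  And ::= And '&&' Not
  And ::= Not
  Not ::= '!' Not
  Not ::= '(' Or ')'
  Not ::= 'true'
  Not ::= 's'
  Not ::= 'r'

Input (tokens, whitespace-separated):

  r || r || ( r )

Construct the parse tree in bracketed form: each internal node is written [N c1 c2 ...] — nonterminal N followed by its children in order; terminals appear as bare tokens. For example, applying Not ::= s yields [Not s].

Or
Or || And
Or || And || And
And || And || And
Not || And || And
r || And || And
r || Not || And
r || r || And
r || r || Not
r || r || ( Or )
r || r || ( And )
r || r || ( Not )
r || r || ( r )

[Or [Or [Or [And [Not r]]] || [And [Not r]]] || [And [Not ( [Or [And [Not r]]] )]]]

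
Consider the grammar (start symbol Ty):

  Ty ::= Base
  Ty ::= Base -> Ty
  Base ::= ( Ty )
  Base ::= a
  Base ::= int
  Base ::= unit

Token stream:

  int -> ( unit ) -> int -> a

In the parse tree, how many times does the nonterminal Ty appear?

5

[Ty [Base int] -> [Ty [Base ( [Ty [Base unit]] )] -> [Ty [Base int] -> [Ty [Base a]]]]]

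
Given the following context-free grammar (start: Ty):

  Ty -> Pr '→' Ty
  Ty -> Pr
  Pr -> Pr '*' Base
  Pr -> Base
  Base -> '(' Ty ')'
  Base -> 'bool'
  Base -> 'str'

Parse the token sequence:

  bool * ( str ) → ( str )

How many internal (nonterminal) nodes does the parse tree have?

14

[Ty [Pr [Pr [Base bool]] * [Base ( [Ty [Pr [Base str]]] )]] → [Ty [Pr [Base ( [Ty [Pr [Base str]]] )]]]]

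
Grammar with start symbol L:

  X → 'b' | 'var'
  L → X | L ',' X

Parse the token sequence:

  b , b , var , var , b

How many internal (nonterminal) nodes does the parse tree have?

[L [L [L [L [L [X b]] , [X b]] , [X var]] , [X var]] , [X b]]

10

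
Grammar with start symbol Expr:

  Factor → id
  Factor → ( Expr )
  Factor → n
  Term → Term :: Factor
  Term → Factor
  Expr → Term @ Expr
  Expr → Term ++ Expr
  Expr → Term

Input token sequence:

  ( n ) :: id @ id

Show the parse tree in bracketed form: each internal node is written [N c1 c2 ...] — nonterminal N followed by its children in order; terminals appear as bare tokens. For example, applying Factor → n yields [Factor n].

Expr
Term @ Expr
Term :: Factor @ Expr
Factor :: Factor @ Expr
( Expr ) :: Factor @ Expr
( Term ) :: Factor @ Expr
( Factor ) :: Factor @ Expr
( n ) :: Factor @ Expr
( n ) :: id @ Expr
( n ) :: id @ Term
( n ) :: id @ Factor
( n ) :: id @ id

[Expr [Term [Term [Factor ( [Expr [Term [Factor n]]] )]] :: [Factor id]] @ [Expr [Term [Factor id]]]]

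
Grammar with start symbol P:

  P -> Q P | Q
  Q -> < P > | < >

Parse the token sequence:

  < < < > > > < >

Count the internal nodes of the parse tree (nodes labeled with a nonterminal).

[P [Q < [P [Q < [P [Q < >]] >]] >] [P [Q < >]]]

8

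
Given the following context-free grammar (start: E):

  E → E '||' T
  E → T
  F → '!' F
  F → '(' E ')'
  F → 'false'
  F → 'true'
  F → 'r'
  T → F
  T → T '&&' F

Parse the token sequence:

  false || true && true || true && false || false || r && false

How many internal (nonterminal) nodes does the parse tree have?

[E [E [E [E [E [T [F false]]] || [T [T [F true]] && [F true]]] || [T [T [F true]] && [F false]]] || [T [F false]]] || [T [T [F r]] && [F false]]]

21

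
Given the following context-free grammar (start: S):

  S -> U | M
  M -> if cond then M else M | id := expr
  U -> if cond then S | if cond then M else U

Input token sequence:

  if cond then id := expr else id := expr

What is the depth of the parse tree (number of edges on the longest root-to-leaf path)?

3

[S [M if cond then [M id := expr] else [M id := expr]]]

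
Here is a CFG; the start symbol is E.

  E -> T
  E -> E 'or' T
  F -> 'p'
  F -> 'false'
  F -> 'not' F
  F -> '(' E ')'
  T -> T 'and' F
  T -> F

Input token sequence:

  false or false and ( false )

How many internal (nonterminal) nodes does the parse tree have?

[E [E [T [F false]]] or [T [T [F false]] and [F ( [E [T [F false]]] )]]]

11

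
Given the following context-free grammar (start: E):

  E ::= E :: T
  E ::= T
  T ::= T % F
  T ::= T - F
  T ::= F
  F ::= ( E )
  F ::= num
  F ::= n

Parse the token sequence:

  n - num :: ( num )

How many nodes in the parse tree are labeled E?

[E [E [T [T [F n]] - [F num]]] :: [T [F ( [E [T [F num]]] )]]]

3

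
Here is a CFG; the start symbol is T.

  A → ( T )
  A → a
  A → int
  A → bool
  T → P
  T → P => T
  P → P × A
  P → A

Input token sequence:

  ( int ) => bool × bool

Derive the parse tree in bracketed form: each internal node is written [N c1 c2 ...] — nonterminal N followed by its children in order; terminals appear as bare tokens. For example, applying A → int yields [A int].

T
P => T
A => T
( T ) => T
( P ) => T
( A ) => T
( int ) => T
( int ) => P
( int ) => P × A
( int ) => A × A
( int ) => bool × A
( int ) => bool × bool

[T [P [A ( [T [P [A int]]] )]] => [T [P [P [A bool]] × [A bool]]]]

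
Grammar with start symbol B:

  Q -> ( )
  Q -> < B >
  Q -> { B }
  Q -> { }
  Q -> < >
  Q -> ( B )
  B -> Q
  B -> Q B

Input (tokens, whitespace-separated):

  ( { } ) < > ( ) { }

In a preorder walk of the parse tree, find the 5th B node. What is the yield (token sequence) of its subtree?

{ }

[B [Q ( [B [Q { }]] )] [B [Q < >] [B [Q ( )] [B [Q { }]]]]]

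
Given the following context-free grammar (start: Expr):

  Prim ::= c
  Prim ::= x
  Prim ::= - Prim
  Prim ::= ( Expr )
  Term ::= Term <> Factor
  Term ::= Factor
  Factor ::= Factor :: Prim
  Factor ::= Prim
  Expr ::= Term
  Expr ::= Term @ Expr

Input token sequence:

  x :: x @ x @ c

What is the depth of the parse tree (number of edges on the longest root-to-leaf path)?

6

[Expr [Term [Factor [Factor [Prim x]] :: [Prim x]]] @ [Expr [Term [Factor [Prim x]]] @ [Expr [Term [Factor [Prim c]]]]]]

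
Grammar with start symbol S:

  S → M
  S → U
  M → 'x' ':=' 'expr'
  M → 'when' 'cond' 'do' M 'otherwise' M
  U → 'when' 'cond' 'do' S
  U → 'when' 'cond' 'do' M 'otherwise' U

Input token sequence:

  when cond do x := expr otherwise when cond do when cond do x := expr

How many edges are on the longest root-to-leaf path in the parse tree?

7

[S [U when cond do [M x := expr] otherwise [U when cond do [S [U when cond do [S [M x := expr]]]]]]]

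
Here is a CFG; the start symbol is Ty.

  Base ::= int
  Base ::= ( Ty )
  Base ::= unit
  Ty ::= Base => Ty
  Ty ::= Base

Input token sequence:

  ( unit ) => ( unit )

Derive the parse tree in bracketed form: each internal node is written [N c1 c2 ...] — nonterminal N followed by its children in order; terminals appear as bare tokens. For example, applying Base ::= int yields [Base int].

[Ty [Base ( [Ty [Base unit]] )] => [Ty [Base ( [Ty [Base unit]] )]]]

Ty
Base => Ty
( Ty ) => Ty
( Base ) => Ty
( unit ) => Ty
( unit ) => Base
( unit ) => ( Ty )
( unit ) => ( Base )
( unit ) => ( unit )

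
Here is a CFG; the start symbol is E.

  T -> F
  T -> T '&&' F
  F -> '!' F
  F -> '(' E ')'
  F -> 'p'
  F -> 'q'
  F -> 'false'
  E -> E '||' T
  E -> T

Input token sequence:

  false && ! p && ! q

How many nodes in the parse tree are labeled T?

[E [T [T [T [F false]] && [F ! [F p]]] && [F ! [F q]]]]

3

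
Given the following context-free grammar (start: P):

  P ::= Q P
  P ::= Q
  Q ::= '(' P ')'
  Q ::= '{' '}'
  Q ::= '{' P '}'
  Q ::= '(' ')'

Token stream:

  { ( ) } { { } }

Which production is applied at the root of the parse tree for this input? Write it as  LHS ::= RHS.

P ::= Q P

[P [Q { [P [Q ( )]] }] [P [Q { [P [Q { }]] }]]]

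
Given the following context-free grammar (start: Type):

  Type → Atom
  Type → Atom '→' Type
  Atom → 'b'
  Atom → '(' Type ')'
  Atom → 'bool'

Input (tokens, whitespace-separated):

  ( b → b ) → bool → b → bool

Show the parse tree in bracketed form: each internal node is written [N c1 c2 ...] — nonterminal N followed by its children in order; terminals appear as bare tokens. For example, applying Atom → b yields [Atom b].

Type
Atom → Type
( Type ) → Type
( Atom → Type ) → Type
( b → Type ) → Type
( b → Atom ) → Type
( b → b ) → Type
( b → b ) → Atom → Type
( b → b ) → bool → Type
( b → b ) → bool → Atom → Type
( b → b ) → bool → b → Type
( b → b ) → bool → b → Atom
( b → b ) → bool → b → bool

[Type [Atom ( [Type [Atom b] → [Type [Atom b]]] )] → [Type [Atom bool] → [Type [Atom b] → [Type [Atom bool]]]]]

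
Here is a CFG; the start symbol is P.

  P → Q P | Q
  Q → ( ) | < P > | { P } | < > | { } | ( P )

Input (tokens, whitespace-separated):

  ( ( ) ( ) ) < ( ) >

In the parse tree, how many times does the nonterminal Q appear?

[P [Q ( [P [Q ( )] [P [Q ( )]]] )] [P [Q < [P [Q ( )]] >]]]

5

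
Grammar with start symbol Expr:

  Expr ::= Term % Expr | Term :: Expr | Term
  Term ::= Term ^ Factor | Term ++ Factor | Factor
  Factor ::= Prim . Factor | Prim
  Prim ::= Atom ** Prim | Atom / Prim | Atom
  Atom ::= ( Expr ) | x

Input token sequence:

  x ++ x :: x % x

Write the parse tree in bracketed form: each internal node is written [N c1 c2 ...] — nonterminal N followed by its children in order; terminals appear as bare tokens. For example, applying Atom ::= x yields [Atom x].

[Expr [Term [Term [Factor [Prim [Atom x]]]] ++ [Factor [Prim [Atom x]]]] :: [Expr [Term [Factor [Prim [Atom x]]]] % [Expr [Term [Factor [Prim [Atom x]]]]]]]

Expr
Term :: Expr
Term ++ Factor :: Expr
Factor ++ Factor :: Expr
Prim ++ Factor :: Expr
Atom ++ Factor :: Expr
x ++ Factor :: Expr
x ++ Prim :: Expr
x ++ Atom :: Expr
x ++ x :: Expr
x ++ x :: Term % Expr
x ++ x :: Factor % Expr
x ++ x :: Prim % Expr
x ++ x :: Atom % Expr
x ++ x :: x % Expr
x ++ x :: x % Term
x ++ x :: x % Factor
x ++ x :: x % Prim
x ++ x :: x % Atom
x ++ x :: x % x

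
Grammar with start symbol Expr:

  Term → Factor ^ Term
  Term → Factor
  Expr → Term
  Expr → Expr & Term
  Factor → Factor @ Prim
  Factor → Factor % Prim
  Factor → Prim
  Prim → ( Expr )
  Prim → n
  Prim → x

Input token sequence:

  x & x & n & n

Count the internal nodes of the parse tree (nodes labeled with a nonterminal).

16

[Expr [Expr [Expr [Expr [Term [Factor [Prim x]]]] & [Term [Factor [Prim x]]]] & [Term [Factor [Prim n]]]] & [Term [Factor [Prim n]]]]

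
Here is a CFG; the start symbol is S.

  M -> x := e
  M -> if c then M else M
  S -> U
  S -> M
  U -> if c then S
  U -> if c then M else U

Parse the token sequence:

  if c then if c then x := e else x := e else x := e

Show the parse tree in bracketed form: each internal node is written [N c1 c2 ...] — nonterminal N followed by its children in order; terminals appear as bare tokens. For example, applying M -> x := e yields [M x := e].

S
M
if c then M else M
if c then if c then M else M else M
if c then if c then x := e else M else M
if c then if c then x := e else x := e else M
if c then if c then x := e else x := e else x := e

[S [M if c then [M if c then [M x := e] else [M x := e]] else [M x := e]]]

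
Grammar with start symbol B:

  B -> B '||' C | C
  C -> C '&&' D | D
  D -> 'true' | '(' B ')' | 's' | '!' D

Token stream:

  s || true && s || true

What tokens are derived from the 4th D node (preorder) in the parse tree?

true

[B [B [B [C [D s]]] || [C [C [D true]] && [D s]]] || [C [D true]]]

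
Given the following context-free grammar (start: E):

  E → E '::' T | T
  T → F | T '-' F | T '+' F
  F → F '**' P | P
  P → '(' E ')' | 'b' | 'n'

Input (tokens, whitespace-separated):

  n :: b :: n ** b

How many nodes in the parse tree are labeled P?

4

[E [E [E [T [F [P n]]]] :: [T [F [P b]]]] :: [T [F [F [P n]] ** [P b]]]]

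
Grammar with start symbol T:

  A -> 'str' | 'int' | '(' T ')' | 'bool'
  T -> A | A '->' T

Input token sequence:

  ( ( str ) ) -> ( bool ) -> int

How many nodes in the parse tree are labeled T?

[T [A ( [T [A ( [T [A str]] )]] )] -> [T [A ( [T [A bool]] )] -> [T [A int]]]]

6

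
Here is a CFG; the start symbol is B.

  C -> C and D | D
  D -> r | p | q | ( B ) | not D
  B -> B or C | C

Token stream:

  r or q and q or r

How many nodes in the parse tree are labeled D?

4

[B [B [B [C [D r]]] or [C [C [D q]] and [D q]]] or [C [D r]]]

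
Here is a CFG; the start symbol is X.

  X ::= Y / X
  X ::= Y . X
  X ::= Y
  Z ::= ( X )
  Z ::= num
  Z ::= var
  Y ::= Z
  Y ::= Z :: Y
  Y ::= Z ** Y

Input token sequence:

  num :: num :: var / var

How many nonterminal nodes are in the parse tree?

10

[X [Y [Z num] :: [Y [Z num] :: [Y [Z var]]]] / [X [Y [Z var]]]]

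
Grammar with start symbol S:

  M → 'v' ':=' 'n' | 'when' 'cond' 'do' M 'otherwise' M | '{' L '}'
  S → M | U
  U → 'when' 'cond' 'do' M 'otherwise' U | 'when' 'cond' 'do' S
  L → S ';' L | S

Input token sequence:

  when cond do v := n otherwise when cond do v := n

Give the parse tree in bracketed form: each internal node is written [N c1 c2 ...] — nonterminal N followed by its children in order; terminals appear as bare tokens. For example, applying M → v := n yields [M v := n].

[S [U when cond do [M v := n] otherwise [U when cond do [S [M v := n]]]]]

S
U
when cond do M otherwise U
when cond do v := n otherwise U
when cond do v := n otherwise when cond do S
when cond do v := n otherwise when cond do M
when cond do v := n otherwise when cond do v := n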